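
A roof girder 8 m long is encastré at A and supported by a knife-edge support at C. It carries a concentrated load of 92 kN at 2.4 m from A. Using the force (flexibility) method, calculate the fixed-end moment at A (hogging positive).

M_A = 131.4 kN·m

Remove the prop at C; the released (primary) structure is a cantilever built in at A.
Downward deflection at the released point C due to the loads:
  point load 92 at a = 2.4: Pa²(3L − a)/(6EI) = 1908/EI
Tip deflection under a unit load at C: L³/(3EI) = 170.7/EI.
The prop prevents deflection at C: R_C = δ_0/δ_{CC} = 1908/170.7 = 11.18 kN.
Moment equilibrium about A: M_A = Σ(load moments about A) − R_C·L = 220.8 − 11.18×8 = 131.4 kN·m.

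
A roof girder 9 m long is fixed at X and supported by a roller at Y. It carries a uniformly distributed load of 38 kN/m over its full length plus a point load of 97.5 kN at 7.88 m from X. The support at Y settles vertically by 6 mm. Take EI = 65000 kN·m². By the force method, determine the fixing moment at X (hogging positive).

M_X = 452.9 kN·m

Release the roller at Y. Primary structure: cantilever fixed at X.
Downward deflection at the released point Y due to the loads:
  UDL 38: wL⁴/(8EI) = 31165/EI
  point load 97.5 at a = 7.88: Pa²(3L − a)/(6EI) = 19293/EI
  δ_0 = 50457/EI
Flexibility coefficient — unit upward force at Y: δ_{YY} = L³/(3EI) = 243/EI.
With EI = 65000 kN·m²: δ_0 = 0.77627 m and δ_{YY} = 0.003738 m/kN.
Compatibility — the beam at Y must follow the support down by 0.006 m: δ_0 − R_Y·δ_{YY} = 0.006, so R_Y = (0.77627 − 0.006)/0.003738 = 206 kN.
Moment equilibrium about X: M_X = Σ(load moments about X) − R_Y·L = 2307 − 206×9 = 452.9 kN·m.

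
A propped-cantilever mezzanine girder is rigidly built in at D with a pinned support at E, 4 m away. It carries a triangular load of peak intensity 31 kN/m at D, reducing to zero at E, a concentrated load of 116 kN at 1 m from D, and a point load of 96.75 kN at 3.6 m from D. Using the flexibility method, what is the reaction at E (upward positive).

Choose R_E as the redundant. The primary structure is the cantilever fixed at D.
Deflection at E on the released cantilever, summing each load's contribution:
  triangular load, peak 31 at the fixed end: w₀L⁴/(30EI) = 264.5/EI
  point load 116 at a = 1: Pa²(3L − a)/(6EI) = 212.7/EI
  point load 96.75 at a = 3.6: Pa²(3L − a)/(6EI) = 1755/EI
  δ_0 = 2233/EI
Tip deflection under a unit load at E: L³/(3EI) = 21.33/EI.
The prop prevents deflection at E: R_E = δ_0/δ_{EE} = 2233/21.33 = 104.7 kN.

R_E = 104.7 kN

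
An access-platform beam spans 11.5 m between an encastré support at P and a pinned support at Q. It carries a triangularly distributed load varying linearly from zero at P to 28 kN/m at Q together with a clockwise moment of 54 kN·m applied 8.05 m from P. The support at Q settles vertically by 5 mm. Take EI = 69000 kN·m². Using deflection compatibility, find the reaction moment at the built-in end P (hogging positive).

M_P = 204.1 kN·m

Remove the prop at Q; the released (primary) structure is a cantilever built in at P.
Primary-structure tip deflection at Q by superposition:
  triangular load, peak 28 at the free end: 11w₀L⁴/(120EI) = 44891/EI
  clockwise couple 54 at a = 8.05: M₀a(2L − a)/(2EI) = 3249/EI
  δ_0 = 48141/EI
Flexibility coefficient — unit upward force at Q: δ_{QQ} = L³/(3EI) = 507/EI.
With EI = 69000 kN·m²: δ_0 = 0.69769 m and δ_{QQ} = 0.007347 m/kN.
Compatibility — the beam at Q must follow the support down by 0.005 m: δ_0 − R_Q·δ_{QQ} = 0.005, so R_Q = (0.69769 − 0.005)/0.007347 = 94.28 kN.
Moment equilibrium about P: M_P = Σ(load moments about P) − R_Q·L = 1288 − 94.28×11.5 = 204.1 kN·m.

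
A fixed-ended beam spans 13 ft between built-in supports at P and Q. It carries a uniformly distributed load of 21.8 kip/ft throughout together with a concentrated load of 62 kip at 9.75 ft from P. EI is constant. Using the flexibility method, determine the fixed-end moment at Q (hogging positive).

Take the two fixed-end moments M_P, M_Q as redundants; the released structure is the simple span PQ.
On the primary (simply-supported) span, the end slopes from the loading are:
  at P: UDL 21.8: wL³/(24EI) = 1996/EI
  at Q: UDL 21.8: wL³/(24EI) = 1996/EI
  at P: point load 62 at a = 9.75: Pab(L + b)/(6LEI) = 409.3/EI
  at Q: point load 62 at a = 9.75: Pab(L + a)/(6LEI) = 573/EI
  θ_P0 = 2405/EI,  θ_Q0 = 2569/EI
Flexibility coefficients: a unit moment at one end gives L/(3EI) there and L/(6EI) at the far end, so f₁₁ = f₂₂ = 4.333/EI and f₁₂ = f₂₁ = 2.167/EI.
Compatibility — zero rotation at each built-in end:
  4.333 M_P + 2.167 M_Q = 2405
  2.167 M_P + 4.333 M_Q = 2569
Solving the pair gives M_P = 344.8 kip·ft and M_Q = 420.4 kip·ft (hogging).

M_Q = 420.4 kip·ft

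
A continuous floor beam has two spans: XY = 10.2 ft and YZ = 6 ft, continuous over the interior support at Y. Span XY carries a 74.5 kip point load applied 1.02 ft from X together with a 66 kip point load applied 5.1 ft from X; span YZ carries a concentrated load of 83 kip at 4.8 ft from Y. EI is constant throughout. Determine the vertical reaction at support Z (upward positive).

Release continuity at Y by inserting a hinge; the redundant is the internal moment M_Y. The primary structure is two simply-supported spans XY and YZ.
Discontinuity in slope at Y on the released structure — sum the simple-span end rotations:
  span XY: point load 74.5 at a = 1.02: Pab(L + a)/(6LEI) = 127.9/EI
  span XY: point load 66 at a = 5.1: Pab(L + a)/(6LEI) = 429.2/EI
  span YZ: point load 83 at a = 4.8: Pab(L + b)/(6LEI) = 95.62/EI
  relative rotation θ_0 = (557.1 + 95.62)/EI = 652.7/EI
A unit hogging moment at Y produces rotation L₁/(3EI) + L₂/(3EI) = 5.4/EI.
Slope continuity at Y: θ_0 = M_Y·5.4/EI, so M_Y = 652.7/5.4 = 120.9 kip·ft (hogging).
Span YZ, ΣM about Z: R_Y^{YZ}·6 = 99.6 + 120.9, so R_Y^{YZ} = 36.74 kip and R_Z = 83 − 36.74 = 46.26 kip.

R_Z = 46.26 kip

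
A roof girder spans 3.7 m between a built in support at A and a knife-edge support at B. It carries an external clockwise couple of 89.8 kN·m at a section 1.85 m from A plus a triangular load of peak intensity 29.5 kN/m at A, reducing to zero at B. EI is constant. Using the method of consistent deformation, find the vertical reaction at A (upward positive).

R_A = 16.36 kN

Remove the prop at B; the released (primary) structure is a cantilever built in at A.
Free-end deflection of the primary structure under the applied loading (downward +):
  clockwise couple 89.8 at a = 1.85: M₀a(2L − a)/(2EI) = 461/EI
  triangular load, peak 29.5 at the fixed end: w₀L⁴/(30EI) = 184.3/EI
  δ_0 = 645.3/EI
Tip deflection under a unit load at B: L³/(3EI) = 16.88/EI.
The prop prevents deflection at B: R_B = δ_0/δ_{BB} = 645.3/16.88 = 38.22 kN.
Vertical equilibrium: R_A = ΣP − R_B = 54.58 − 38.22 = 16.36 kN.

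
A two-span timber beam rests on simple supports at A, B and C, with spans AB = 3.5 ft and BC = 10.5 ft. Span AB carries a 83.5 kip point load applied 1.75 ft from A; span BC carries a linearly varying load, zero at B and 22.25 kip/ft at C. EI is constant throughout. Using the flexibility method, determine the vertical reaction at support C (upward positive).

R_C = 66.35 kip

Insert a hinge at B; M_B is the redundant, and each span becomes simply supported.
Rotations at B on the released spans (each span's end-slope, ×1/EI):
  span AB: point load 83.5 at a = 1.75: Pab(L + a)/(6LEI) = 63.93/EI
  span BC: triangular load, peak 22.25: 7w₀L³/(360EI) = 500.8/EI
  relative rotation θ_0 = (63.93 + 500.8)/EI = 564.8/EI
A unit hogging moment at B produces rotation L₁/(3EI) + L₂/(3EI) = 4.667/EI.
Compatibility: M_B·(L₁+L₂)/(3EI) = θ_0, giving M_B = 121 kip·ft (hogging).
Span BC, ΣM about C: R_B^{BC}·10.5 = 408.8 + 121, so R_B^{BC} = 50.46 kip and R_C = 116.8 − 50.46 = 66.35 kip.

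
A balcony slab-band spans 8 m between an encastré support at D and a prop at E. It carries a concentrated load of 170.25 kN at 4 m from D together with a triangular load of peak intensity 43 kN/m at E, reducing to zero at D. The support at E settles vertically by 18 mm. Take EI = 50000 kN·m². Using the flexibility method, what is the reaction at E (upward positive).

Take the reaction at E as the redundant and release it; the primary structure is a cantilever fixed at D.
Downward deflection at the released point E due to the loads:
  point load 170.25 at a = 4: Pa²(3L − a)/(6EI) = 9080/EI
  triangular load, peak 43 at the free end: 11w₀L⁴/(120EI) = 16145/EI
  δ_0 = 25225/EI
Flexibility coefficient — unit upward force at E: δ_{EE} = L³/(3EI) = 170.7/EI.
With EI = 50000 kN·m²: δ_0 = 0.5045 m and δ_{EE} = 0.003413 m/kN.
Compatibility — the beam at E must follow the support down by 0.018 m: δ_0 − R_E·δ_{EE} = 0.018, so R_E = (0.5045 − 0.018)/0.003413 = 142.5 kN.

R_E = 142.5 kN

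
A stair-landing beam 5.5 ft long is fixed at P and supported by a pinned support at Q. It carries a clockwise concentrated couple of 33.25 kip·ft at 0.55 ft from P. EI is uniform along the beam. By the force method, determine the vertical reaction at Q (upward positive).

R_Q = 1.723 kip

Take the reaction at Q as the redundant and release it; the primary structure is a cantilever fixed at P.
Deflection at Q on the released cantilever, summing each load's contribution:
  clockwise couple 33.25 at a = 0.55: M₀a(2L − a)/(2EI) = 95.55/EI
Flexibility coefficient — unit upward force at Q: δ_{QQ} = L³/(3EI) = 55.46/EI.
Compatibility at Q: δ_0 − R_Q·δ_{QQ} = 0, so R_Q = 95.55/55.46 = 1.723 kip.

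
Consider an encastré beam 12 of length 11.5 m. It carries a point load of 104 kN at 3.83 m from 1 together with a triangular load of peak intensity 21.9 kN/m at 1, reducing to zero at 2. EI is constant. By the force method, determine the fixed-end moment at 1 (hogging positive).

M_1 = 322 kN·m

Release both end moments; the primary structure is a simply-supported span 12 with redundants M_1 and M_2.
Simple-span end rotations at 1 and 2 under the given loads:
  at 1: point load 104 at a = 3.83: Pab(L + b)/(6LEI) = 848.8/EI
  at 2: point load 104 at a = 3.83: Pab(L + a)/(6LEI) = 678.8/EI
  at 1: triangular load, peak 21.9: w₀L³/(45EI) = 740.2/EI
  at 2: triangular load, peak 21.9: 7w₀L³/(360EI) = 647.6/EI
  θ_10 = 1589/EI,  θ_20 = 1326/EI
Flexibility coefficients: a unit moment at one end gives L/(3EI) there and L/(6EI) at the far end, so f₁₁ = f₂₂ = 3.833/EI and f₁₂ = f₂₁ = 1.917/EI.
Compatibility — zero rotation at each built-in end:
  3.833 M_1 + 1.917 M_2 = 1589
  1.917 M_1 + 3.833 M_2 = 1326
Solving the pair gives M_1 = 322 kN·m and M_2 = 185 kN·m (hogging).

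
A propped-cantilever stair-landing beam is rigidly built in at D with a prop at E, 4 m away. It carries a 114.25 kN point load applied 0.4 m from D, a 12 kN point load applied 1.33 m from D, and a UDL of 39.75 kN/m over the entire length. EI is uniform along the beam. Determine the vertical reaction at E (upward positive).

Choose R_E as the redundant. The primary structure is the cantilever fixed at D.
Free-end deflection of the primary structure under the applied loading (downward +):
  point load 114.25 at a = 0.4: Pa²(3L − a)/(6EI) = 35.34/EI
  point load 12 at a = 1.33: Pa²(3L − a)/(6EI) = 37.75/EI
  UDL 39.75: wL⁴/(8EI) = 1272/EI
  δ_0 = 1345/EI
Flexibility coefficient — unit upward force at E: δ_{EE} = L³/(3EI) = 21.33/EI.
The prop prevents deflection at E: R_E = δ_0/δ_{EE} = 1345/21.33 = 63.05 kN.

R_E = 63.05 kN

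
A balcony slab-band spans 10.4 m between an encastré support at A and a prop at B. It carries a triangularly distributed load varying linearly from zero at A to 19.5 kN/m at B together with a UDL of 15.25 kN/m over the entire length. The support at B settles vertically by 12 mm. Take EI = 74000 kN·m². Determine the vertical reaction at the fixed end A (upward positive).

Choose R_B as the redundant. The primary structure is the cantilever fixed at A.
Primary-structure tip deflection at B by superposition:
  triangular load, peak 19.5 at the free end: 11w₀L⁴/(120EI) = 20911/EI
  UDL 15.25: wL⁴/(8EI) = 22300/EI
  δ_0 = 43212/EI
Flexibility coefficient — unit upward force at B: δ_{BB} = L³/(3EI) = 375/EI.
With EI = 74000 kN·m²: δ_0 = 0.58394 m and δ_{BB} = 0.005067 m/kN.
Compatibility — the beam at B must follow the support down by 0.012 m: δ_0 − R_B·δ_{BB} = 0.012, so R_B = (0.58394 − 0.012)/0.005067 = 112.9 kN.
Vertical equilibrium: R_A = ΣP − R_B = 260 − 112.9 = 147.1 kN.

R_A = 147.1 kN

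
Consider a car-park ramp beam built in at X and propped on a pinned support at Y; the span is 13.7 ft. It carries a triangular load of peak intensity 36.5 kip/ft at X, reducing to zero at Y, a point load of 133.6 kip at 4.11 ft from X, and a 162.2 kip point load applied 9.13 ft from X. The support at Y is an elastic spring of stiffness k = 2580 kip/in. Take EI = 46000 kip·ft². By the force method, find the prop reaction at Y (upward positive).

Take the reaction at Y as the redundant and release it; the primary structure is a cantilever fixed at X.
Primary-structure tip deflection at Y by superposition:
  triangular load, peak 36.5 at the fixed end: w₀L⁴/(30EI) = 42860/EI
  point load 133.6 at a = 4.11: Pa²(3L − a)/(6EI) = 13913/EI
  point load 162.2 at a = 9.13: Pa²(3L − a)/(6EI) = 72042/EI
  δ_0 = 128815/EI
Flexibility coefficient — unit upward force at Y: δ_{YY} = L³/(3EI) = 857.1/EI.
With EI = 46000 kip·ft²: δ_0 = 2.8003 ft and δ_{YY} = 0.018633 ft/kip.
Compatibility — the spring shortens by R_Y/k under the reaction it provides: δ_0 − R_Y·δ_{YY} = R_Y/k. With 1/k = 1/(2580×12) ft/kip = 0.000032 ft/kip, R_Y = δ_0 / (δ_{YY} + 1/k) = 2.8003 / (0.018633 + 0.000032) = 150 kip.

R_Y = 150 kip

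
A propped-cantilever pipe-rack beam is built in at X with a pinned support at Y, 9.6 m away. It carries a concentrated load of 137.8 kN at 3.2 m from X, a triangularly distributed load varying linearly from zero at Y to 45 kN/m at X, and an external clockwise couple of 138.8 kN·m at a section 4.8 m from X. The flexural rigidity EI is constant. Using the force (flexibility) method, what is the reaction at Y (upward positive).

R_Y = 79.88 kN

Release the roller at Y. Primary structure: cantilever fixed at X.
Free-end deflection of the primary structure under the applied loading (downward +):
  point load 137.8 at a = 3.2: Pa²(3L − a)/(6EI) = 6021/EI
  triangular load, peak 45 at the fixed end: w₀L⁴/(30EI) = 12740/EI
  clockwise couple 138.8 at a = 4.8: M₀a(2L − a)/(2EI) = 4797/EI
  δ_0 = 23558/EI
Tip deflection under a unit load at Y: L³/(3EI) = 294.9/EI.
The prop prevents deflection at Y: R_Y = δ_0/δ_{YY} = 23558/294.9 = 79.88 kN.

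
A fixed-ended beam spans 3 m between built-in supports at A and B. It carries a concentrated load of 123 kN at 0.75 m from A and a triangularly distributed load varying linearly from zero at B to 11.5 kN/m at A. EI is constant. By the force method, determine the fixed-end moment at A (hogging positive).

M_A = 57.07 kN·m

Release both end moments; the primary structure is a simply-supported span AB with redundants M_A and M_B.
End rotations of the released simple span under the applied load (×1/EI):
  at A: point load 123 at a = 0.75: Pab(L + b)/(6LEI) = 60.54/EI
  at B: point load 123 at a = 0.75: Pab(L + a)/(6LEI) = 43.24/EI
  at A: triangular load, peak 11.5: w₀L³/(45EI) = 6.9/EI
  at B: triangular load, peak 11.5: 7w₀L³/(360EI) = 6.037/EI
  θ_A0 = 67.44/EI,  θ_B0 = 49.28/EI
Flexibility coefficients: a unit moment at one end gives L/(3EI) there and L/(6EI) at the far end, so f₁₁ = f₂₂ = 1/EI and f₁₂ = f₂₁ = 0.5/EI.
Compatibility — zero rotation at each built-in end:
  1 M_A + 0.5 M_B = 67.44
  0.5 M_A + 1 M_B = 49.28
Solving the pair gives M_A = 57.07 kN·m and M_B = 20.75 kN·m (hogging).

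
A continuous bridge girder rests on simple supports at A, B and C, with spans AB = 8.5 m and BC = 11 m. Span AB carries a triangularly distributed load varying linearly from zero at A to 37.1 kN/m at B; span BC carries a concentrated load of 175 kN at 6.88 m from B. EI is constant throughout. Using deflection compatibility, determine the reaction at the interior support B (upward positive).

R_B = 223.4 kN

Release continuity at B by inserting a hinge; the redundant is the internal moment M_B. The primary structure is two simply-supported spans AB and BC.
End slopes at the hinge B, treating each span as simply supported:
  span AB: triangular load, peak 37.1: w₀L³/(45EI) = 506.3/EI
  span BC: point load 175 at a = 6.88: Pab(L + b)/(6LEI) = 1136/EI
  relative rotation θ_0 = (506.3 + 1136)/EI = 1643/EI
A unit hogging moment at B produces rotation L₁/(3EI) + L₂/(3EI) = 6.5/EI.
Compatibility: M_B·(L₁+L₂)/(3EI) = θ_0, giving M_B = 252.7 kN·m (hogging).
Span AB, ΣM about A with M_B applied at B: R_B^{AB}·8.5 = 893.5 + 252.7, so R_B^{AB} = 134.8 kN and R_A = 157.7 − 134.8 = 22.83 kN.
Span BC, ΣM about C: R_B^{BC}·11 = 721 + 252.7, so R_B^{BC} = 88.52 kN and R_C = 175 − 88.52 = 86.48 kN.
R_B = 134.8 + 88.52 = 223.4 kN.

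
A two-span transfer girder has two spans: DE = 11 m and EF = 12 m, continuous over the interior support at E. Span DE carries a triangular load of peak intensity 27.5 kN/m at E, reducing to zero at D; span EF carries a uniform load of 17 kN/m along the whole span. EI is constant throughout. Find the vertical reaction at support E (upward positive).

R_E = 249.1 kN

Insert a hinge at E; M_E is the redundant, and each span becomes simply supported.
Discontinuity in slope at E on the released structure — sum the simple-span end rotations:
  span DE: triangular load, peak 27.5: w₀L³/(45EI) = 813.4/EI
  span EF: UDL 17: wL³/(24EI) = 1224/EI
  relative rotation θ_0 = (813.4 + 1224)/EI = 2037/EI
A unit hogging moment at E produces rotation L₁/(3EI) + L₂/(3EI) = 7.667/EI.
Slope continuity at E: θ_0 = M_E·7.667/EI, so M_E = 2037/7.667 = 265.7 kN·m (hogging).
Span DE, ΣM about D with M_E applied at E: R_E^{DE}·11 = 1109 + 265.7, so R_E^{DE} = 125 kN and R_D = 151.2 − 125 = 26.26 kN.
Span EF, ΣM about F: R_E^{EF}·12 = 1224 + 265.7, so R_E^{EF} = 124.1 kN and R_F = 204 − 124.1 = 79.85 kN.
R_E = 125 + 124.1 = 249.1 kN.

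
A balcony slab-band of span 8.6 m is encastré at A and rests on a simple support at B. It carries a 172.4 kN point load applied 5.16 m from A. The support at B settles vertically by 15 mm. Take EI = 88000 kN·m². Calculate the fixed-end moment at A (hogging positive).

Take the reaction at B as the redundant and release it; the primary structure is a cantilever fixed at A.
Downward deflection at the released point B due to the loads:
  point load 172.4 at a = 5.16: Pa²(3L − a)/(6EI) = 15790/EI
Flexibility coefficient — unit upward force at B: δ_{BB} = L³/(3EI) = 212/EI.
With EI = 88000 kN·m²: δ_0 = 0.17944 m and δ_{BB} = 0.002409 m/kN.
Compatibility — the beam at B must follow the support down by 0.015 m: δ_0 − R_B·δ_{BB} = 0.015, so R_B = (0.17944 − 0.015)/0.002409 = 68.25 kN.
Moment equilibrium about A: M_A = Σ(load moments about A) − R_B·L = 889.6 − 68.25×8.6 = 302.6 kN·m.

M_A = 302.6 kN·m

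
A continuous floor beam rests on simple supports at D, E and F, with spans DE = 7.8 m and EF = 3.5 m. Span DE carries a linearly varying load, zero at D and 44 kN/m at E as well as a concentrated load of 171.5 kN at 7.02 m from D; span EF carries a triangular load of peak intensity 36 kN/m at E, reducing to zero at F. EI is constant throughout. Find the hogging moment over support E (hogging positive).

M_E = 211.2 kN·m

Release continuity at E by inserting a hinge; the redundant is the internal moment M_E. The primary structure is two simply-supported spans DE and EF.
Discontinuity in slope at E on the released structure — sum the simple-span end rotations:
  span DE: triangular load, peak 44: w₀L³/(45EI) = 464/EI
  span DE: point load 171.5 at a = 7.02: Pab(L + a)/(6LEI) = 297.4/EI
  span EF: triangular load, peak 36: w₀L³/(45EI) = 34.3/EI
  relative rotation θ_0 = (761.4 + 34.3)/EI = 795.7/EI
A unit hogging moment at E produces rotation L₁/(3EI) + L₂/(3EI) = 3.767/EI.
Compatibility: M_E·(L₁+L₂)/(3EI) = θ_0, giving M_E = 211.2 kN·m (hogging).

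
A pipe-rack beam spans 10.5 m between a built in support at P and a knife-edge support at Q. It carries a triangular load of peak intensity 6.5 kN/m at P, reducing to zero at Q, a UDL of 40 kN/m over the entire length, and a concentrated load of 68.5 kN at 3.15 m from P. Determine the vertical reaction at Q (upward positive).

R_Q = 172.6 kN

Release the roller at Q. Primary structure: cantilever fixed at P.
Deflection at Q on the released cantilever, summing each load's contribution:
  triangular load, peak 6.5 at the fixed end: w₀L⁴/(30EI) = 2634/EI
  UDL 40: wL⁴/(8EI) = 60775/EI
  point load 68.5 at a = 3.15: Pa²(3L − a)/(6EI) = 3212/EI
  δ_0 = 66620/EI
Tip deflection under a unit load at Q: L³/(3EI) = 385.9/EI.
The prop prevents deflection at Q: R_Q = δ_0/δ_{QQ} = 66620/385.9 = 172.6 kN.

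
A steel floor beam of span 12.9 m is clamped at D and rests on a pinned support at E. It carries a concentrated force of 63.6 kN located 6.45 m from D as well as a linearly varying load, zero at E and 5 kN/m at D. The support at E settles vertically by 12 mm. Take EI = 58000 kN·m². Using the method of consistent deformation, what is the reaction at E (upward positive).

Take the reaction at E as the redundant and release it; the primary structure is a cantilever fixed at D.
Primary-structure tip deflection at E by superposition:
  point load 63.6 at a = 6.45: Pa²(3L − a)/(6EI) = 14222/EI
  triangular load, peak 5 at the fixed end: w₀L⁴/(30EI) = 4615/EI
  δ_0 = 18837/EI
Tip deflection under a unit load at E: L³/(3EI) = 715.6/EI.
With EI = 58000 kN·m²: δ_0 = 0.32478 m and δ_{EE} = 0.012337 m/kN.
Compatibility — the beam at E must follow the support down by 0.012 m: δ_0 − R_E·δ_{EE} = 0.012, so R_E = (0.32478 − 0.012)/0.012337 = 25.35 kN.

R_E = 25.35 kN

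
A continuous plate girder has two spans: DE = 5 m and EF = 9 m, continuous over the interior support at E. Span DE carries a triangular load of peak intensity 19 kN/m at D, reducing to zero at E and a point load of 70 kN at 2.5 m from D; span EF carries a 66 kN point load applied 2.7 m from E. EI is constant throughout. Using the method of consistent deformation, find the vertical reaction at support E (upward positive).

R_E = 128.6 kN

Release continuity at E by inserting a hinge; the redundant is the internal moment M_E. The primary structure is two simply-supported spans DE and EF.
Rotations at E on the released spans (each span's end-slope, ×1/EI):
  span DE: triangular load, peak 19: 7w₀L³/(360EI) = 46.18/EI
  span DE: point load 70 at a = 2.5: Pab(L + a)/(6LEI) = 109.4/EI
  span EF: point load 66 at a = 2.7: Pab(L + b)/(6LEI) = 318.1/EI
  relative rotation θ_0 = (155.6 + 318.1)/EI = 473.6/EI
A unit hogging moment at E produces rotation L₁/(3EI) + L₂/(3EI) = 4.667/EI.
Slope continuity at E: θ_0 = M_E·4.667/EI, so M_E = 473.6/4.667 = 101.5 kN·m (hogging).
Span DE, ΣM about D with M_E applied at E: R_E^{DE}·5 = 254.2 + 101.5, so R_E^{DE} = 71.13 kN and R_D = 117.5 − 71.13 = 46.37 kN.
Span EF, ΣM about F: R_E^{EF}·9 = 415.8 + 101.5, so R_E^{EF} = 57.48 kN and R_F = 66 − 57.48 = 8.523 kN.
R_E = 71.13 + 57.48 = 128.6 kN.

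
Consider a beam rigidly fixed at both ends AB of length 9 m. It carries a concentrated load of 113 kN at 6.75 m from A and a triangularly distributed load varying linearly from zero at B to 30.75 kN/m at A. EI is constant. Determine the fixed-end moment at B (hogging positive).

M_B = 226 kN·m

Release both end moments; the primary structure is a simply-supported span AB with redundants M_A and M_B.
On the primary (simply-supported) span, the end slopes from the loading are:
  at A: point load 113 at a = 6.75: Pab(L + b)/(6LEI) = 357.5/EI
  at B: point load 113 at a = 6.75: Pab(L + a)/(6LEI) = 500.6/EI
  at A: triangular load, peak 30.75: w₀L³/(45EI) = 498.1/EI
  at B: triangular load, peak 30.75: 7w₀L³/(360EI) = 435.9/EI
  θ_A0 = 855.7/EI,  θ_B0 = 936.4/EI
Flexibility coefficients: a unit moment at one end gives L/(3EI) there and L/(6EI) at the far end, so f₁₁ = f₂₂ = 3/EI and f₁₂ = f₂₁ = 1.5/EI.
Compatibility — zero rotation at each built-in end:
  3 M_A + 1.5 M_B = 855.7
  1.5 M_A + 3 M_B = 936.4
Solving the pair gives M_A = 172.2 kN·m and M_B = 226 kN·m (hogging).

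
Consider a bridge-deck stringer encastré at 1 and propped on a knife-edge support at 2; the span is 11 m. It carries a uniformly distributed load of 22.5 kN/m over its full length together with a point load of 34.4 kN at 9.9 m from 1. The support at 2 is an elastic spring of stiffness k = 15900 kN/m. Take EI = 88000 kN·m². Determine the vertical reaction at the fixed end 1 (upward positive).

Choose R_2 as the redundant. The primary structure is the cantilever fixed at 1.
Free-end deflection of the primary structure under the applied loading (downward +):
  UDL 22.5: wL⁴/(8EI) = 41178/EI
  point load 34.4 at a = 9.9: Pa²(3L − a)/(6EI) = 12980/EI
  δ_0 = 54158/EI
Flexibility coefficient — unit upward force at 2: δ_{22} = L³/(3EI) = 443.7/EI.
With EI = 88000 kN·m²: δ_0 = 0.61543 m and δ_{22} = 0.005042 m/kN.
Compatibility — the spring shortens by R_2/k under the reaction it provides: δ_0 − R_2·δ_{22} = R_2/k. With 1/k = 0.000063 m/kN, R_2 = δ_0 / (δ_{22} + 1/k) = 0.61543 / (0.005042 + 0.000063) = 120.6 kN.
Vertical equilibrium: R_1 = ΣP − R_2 = 281.9 − 120.6 = 161.3 kN.

R_1 = 161.3 kN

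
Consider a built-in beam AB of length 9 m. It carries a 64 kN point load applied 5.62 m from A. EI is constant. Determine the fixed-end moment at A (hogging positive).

Take the two fixed-end moments M_A, M_B as redundants; the released structure is the simple span AB.
Simple-span end rotations at A and B under the given loads:
  at A: point load 64 at a = 5.62: Pab(L + b)/(6LEI) = 278.7/EI
  at B: point load 64 at a = 5.62: Pab(L + a)/(6LEI) = 329.1/EI
  θ_A0 = 278.7/EI,  θ_B0 = 329.1/EI
Flexibility coefficients: a unit moment at one end gives L/(3EI) there and L/(6EI) at the far end, so f₁₁ = f₂₂ = 3/EI and f₁₂ = f₂₁ = 1.5/EI.
Compatibility — zero rotation at each built-in end:
  3 M_A + 1.5 M_B = 278.7
  1.5 M_A + 3 M_B = 329.1
Solving the pair gives M_A = 50.73 kN·m and M_B = 84.35 kN·m (hogging).

M_A = 50.73 kN·m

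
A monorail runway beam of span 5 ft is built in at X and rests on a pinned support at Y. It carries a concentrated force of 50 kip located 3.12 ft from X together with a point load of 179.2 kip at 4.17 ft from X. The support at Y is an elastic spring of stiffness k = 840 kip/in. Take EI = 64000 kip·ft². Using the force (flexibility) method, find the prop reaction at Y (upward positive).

Choose R_Y as the redundant. The primary structure is the cantilever fixed at X.
Deflection at Y on the released cantilever, summing each load's contribution:
  point load 50 at a = 3.12: Pa²(3L − a)/(6EI) = 963.7/EI
  point load 179.2 at a = 4.17: Pa²(3L − a)/(6EI) = 5625/EI
  δ_0 = 6588/EI
Flexibility coefficient — unit upward force at Y: δ_{YY} = L³/(3EI) = 41.67/EI.
With EI = 64000 kip·ft²: δ_0 = 0.10294 ft and δ_{YY} = 0.000651 ft/kip.
Compatibility — the spring shortens by R_Y/k under the reaction it provides: δ_0 − R_Y·δ_{YY} = R_Y/k. With 1/k = 1/(840×12) ft/kip = 0.000099 ft/kip, R_Y = δ_0 / (δ_{YY} + 1/k) = 0.10294 / (0.000651 + 0.000099) = 137.2 kip.

R_Y = 137.2 kip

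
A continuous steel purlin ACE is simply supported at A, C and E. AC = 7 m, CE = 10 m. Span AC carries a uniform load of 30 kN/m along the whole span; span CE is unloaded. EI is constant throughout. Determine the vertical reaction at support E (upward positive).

R_E = -7.566 kN

Insert a hinge at C; M_C is the redundant, and each span becomes simply supported.
Rotations at C on the released spans (each span's end-slope, ×1/EI):
  span AC: UDL 30: wL³/(24EI) = 428.8/EI
  relative rotation θ_0 = (428.8 + 0)/EI = 428.8/EI
A unit hogging moment at C produces rotation L₁/(3EI) + L₂/(3EI) = 5.667/EI.
Compatibility: M_C·(L₁+L₂)/(3EI) = θ_0, giving M_C = 75.66 kN·m (hogging).
Span CE, ΣM about E: R_C^{CE}·10 = 0 + 75.66, so R_C^{CE} = 7.566 kN and R_E = 0 − 7.566 = -7.566 kN.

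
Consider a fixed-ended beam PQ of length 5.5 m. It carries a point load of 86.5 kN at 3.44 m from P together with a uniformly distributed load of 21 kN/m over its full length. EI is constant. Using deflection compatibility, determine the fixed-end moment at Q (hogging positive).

M_Q = 122.6 kN·m

Take the two fixed-end moments M_P, M_Q as redundants; the released structure is the simple span PQ.
Simple-span end rotations at P and Q under the given loads:
  at P: point load 86.5 at a = 3.44: Pab(L + b)/(6LEI) = 140.4/EI
  at Q: point load 86.5 at a = 3.44: Pab(L + a)/(6LEI) = 166.1/EI
  at P: UDL 21: wL³/(24EI) = 145.6/EI
  at Q: UDL 21: wL³/(24EI) = 145.6/EI
  θ_P0 = 286/EI,  θ_Q0 = 311.6/EI
Flexibility coefficients: a unit moment at one end gives L/(3EI) there and L/(6EI) at the far end, so f₁₁ = f₂₂ = 1.833/EI and f₁₂ = f₂₁ = 0.9167/EI.
Compatibility — zero rotation at each built-in end:
  1.833 M_P + 0.9167 M_Q = 286
  0.9167 M_P + 1.833 M_Q = 311.6
Solving the pair gives M_P = 94.68 kN·m and M_Q = 122.6 kN·m (hogging).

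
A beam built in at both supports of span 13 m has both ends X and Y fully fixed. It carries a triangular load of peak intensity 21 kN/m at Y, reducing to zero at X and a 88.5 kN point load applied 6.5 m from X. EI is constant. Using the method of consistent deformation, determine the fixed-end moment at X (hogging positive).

M_X = 262.1 kN·m

Release both end moments; the primary structure is a simply-supported span XY with redundants M_X and M_Y.
End rotations of the released simple span under the applied load (×1/EI):
  at X: triangular load, peak 21: 7w₀L³/(360EI) = 897.1/EI
  at Y: triangular load, peak 21: w₀L³/(45EI) = 1025/EI
  at X: point load 88.5 at a = 6.5: Pab(L + b)/(6LEI) = 934.8/EI
  at Y: point load 88.5 at a = 6.5: Pab(L + a)/(6LEI) = 934.8/EI
  θ_X0 = 1832/EI,  θ_Y0 = 1960/EI
Flexibility coefficients: a unit moment at one end gives L/(3EI) there and L/(6EI) at the far end, so f₁₁ = f₂₂ = 4.333/EI and f₁₂ = f₂₁ = 2.167/EI.
Compatibility — zero rotation at each built-in end:
  4.333 M_X + 2.167 M_Y = 1832
  2.167 M_X + 4.333 M_Y = 1960
Solving the pair gives M_X = 262.1 kN·m and M_Y = 321.3 kN·m (hogging).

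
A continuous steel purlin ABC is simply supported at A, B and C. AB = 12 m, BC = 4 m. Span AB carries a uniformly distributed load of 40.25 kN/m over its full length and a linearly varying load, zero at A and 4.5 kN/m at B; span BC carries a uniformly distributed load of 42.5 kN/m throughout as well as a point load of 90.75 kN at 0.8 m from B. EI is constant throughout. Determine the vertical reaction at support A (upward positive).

R_A = 199.7 kN

Release continuity at B by inserting a hinge; the redundant is the internal moment M_B. The primary structure is two simply-supported spans AB and BC.
Discontinuity in slope at B on the released structure — sum the simple-span end rotations:
  span AB: UDL 40.25: wL³/(24EI) = 2898/EI
  span AB: triangular load, peak 4.5: w₀L³/(45EI) = 172.8/EI
  span BC: UDL 42.5: wL³/(24EI) = 113.3/EI
  span BC: point load 90.75 at a = 0.8: Pab(L + b)/(6LEI) = 69.7/EI
  relative rotation θ_0 = (3071 + 183)/EI = 3254/EI
A unit hogging moment at B produces rotation L₁/(3EI) + L₂/(3EI) = 5.333/EI.
Compatibility: M_B·(L₁+L₂)/(3EI) = θ_0, giving M_B = 610.1 kN·m (hogging).
Span AB, ΣM about A with M_B applied at B: R_B^{AB}·12 = 3114 + 610.1, so R_B^{AB} = 310.3 kN and R_A = 510 − 310.3 = 199.7 kN.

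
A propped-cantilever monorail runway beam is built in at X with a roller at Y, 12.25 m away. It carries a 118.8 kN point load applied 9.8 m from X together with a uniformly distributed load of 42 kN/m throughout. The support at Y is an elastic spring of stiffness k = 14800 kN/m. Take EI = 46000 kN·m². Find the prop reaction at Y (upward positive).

Take the reaction at Y as the redundant and release it; the primary structure is a cantilever fixed at X.
Deflection at Y on the released cantilever, summing each load's contribution:
  point load 118.8 at a = 9.8: Pa²(3L − a)/(6EI) = 51248/EI
  UDL 42: wL⁴/(8EI) = 118223/EI
  δ_0 = 169471/EI
Flexibility coefficient — unit upward force at Y: δ_{YY} = L³/(3EI) = 612.8/EI.
With EI = 46000 kN·m²: δ_0 = 3.6842 m and δ_{YY} = 0.013321 m/kN.
Compatibility — the spring shortens by R_Y/k under the reaction it provides: δ_0 − R_Y·δ_{YY} = R_Y/k. With 1/k = 0.000068 m/kN, R_Y = δ_0 / (δ_{YY} + 1/k) = 3.6842 / (0.013321 + 0.000068) = 275.2 kN.

R_Y = 275.2 kN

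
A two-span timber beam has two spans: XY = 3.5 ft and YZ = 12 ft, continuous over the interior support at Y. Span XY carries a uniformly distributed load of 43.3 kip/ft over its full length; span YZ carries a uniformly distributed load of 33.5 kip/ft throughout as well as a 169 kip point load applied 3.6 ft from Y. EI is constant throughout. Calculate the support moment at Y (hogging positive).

M_Y = 762.1 kip·ft

Insert a hinge at Y; M_Y is the redundant, and each span becomes simply supported.
Rotations at Y on the released spans (each span's end-slope, ×1/EI):
  span XY: UDL 43.3: wL³/(24EI) = 77.35/EI
  span YZ: UDL 33.5: wL³/(24EI) = 2412/EI
  span YZ: point load 169 at a = 3.6: Pab(L + b)/(6LEI) = 1448/EI
  relative rotation θ_0 = (77.35 + 3860)/EI = 3937/EI
A unit hogging moment at Y produces rotation L₁/(3EI) + L₂/(3EI) = 5.167/EI.
Compatibility: M_Y·(L₁+L₂)/(3EI) = θ_0, giving M_Y = 762.1 kip·ft (hogging).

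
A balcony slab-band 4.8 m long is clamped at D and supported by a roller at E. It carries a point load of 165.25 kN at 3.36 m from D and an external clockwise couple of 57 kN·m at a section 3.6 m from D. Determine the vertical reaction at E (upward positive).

R_E = 109.8 kN

Release the roller at E. Primary structure: cantilever fixed at D.
Deflection at E on the released cantilever, summing each load's contribution:
  point load 165.25 at a = 3.36: Pa²(3L − a)/(6EI) = 3433/EI
  clockwise couple 57 at a = 3.6: M₀a(2L − a)/(2EI) = 615.6/EI
  δ_0 = 4048/EI
Flexibility coefficient — unit upward force at E: δ_{EE} = L³/(3EI) = 36.86/EI.
The prop prevents deflection at E: R_E = δ_0/δ_{EE} = 4048/36.86 = 109.8 kN.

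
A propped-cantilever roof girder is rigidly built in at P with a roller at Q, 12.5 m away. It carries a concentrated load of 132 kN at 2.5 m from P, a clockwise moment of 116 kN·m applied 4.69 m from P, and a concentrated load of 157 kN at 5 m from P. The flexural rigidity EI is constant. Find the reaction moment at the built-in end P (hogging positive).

Release the roller at Q. Primary structure: cantilever fixed at P.
Primary-structure tip deflection at Q by superposition:
  point load 132 at a = 2.5: Pa²(3L − a)/(6EI) = 4812/EI
  clockwise couple 116 at a = 4.69: M₀a(2L − a)/(2EI) = 5525/EI
  point load 157 at a = 5: Pa²(3L − a)/(6EI) = 21260/EI
  δ_0 = 31598/EI
Flexibility coefficient — unit upward force at Q: δ_{QQ} = L³/(3EI) = 651/EI.
The prop prevents deflection at Q: R_Q = δ_0/δ_{QQ} = 31598/651 = 48.53 kN.
Moment equilibrium about P: M_P = Σ(load moments about P) − R_Q·L = 1231 − 48.53×12.5 = 624.3 kN·m.

M_P = 624.3 kN·m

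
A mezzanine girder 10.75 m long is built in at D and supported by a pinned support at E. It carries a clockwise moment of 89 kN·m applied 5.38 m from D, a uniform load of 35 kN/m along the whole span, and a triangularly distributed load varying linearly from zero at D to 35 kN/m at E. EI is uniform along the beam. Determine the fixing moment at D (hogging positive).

M_D = 730.3 kN·m

Take the reaction at E as the redundant and release it; the primary structure is a cantilever fixed at D.
Free-end deflection of the primary structure under the applied loading (downward +):
  clockwise couple 89 at a = 5.38: M₀a(2L − a)/(2EI) = 3859/EI
  UDL 35: wL⁴/(8EI) = 58427/EI
  triangular load, peak 35 at the free end: 11w₀L⁴/(120EI) = 42846/EI
  δ_0 = 105132/EI
Flexibility coefficient — unit upward force at E: δ_{EE} = L³/(3EI) = 414.1/EI.
Compatibility at E: δ_0 − R_E·δ_{EE} = 0, so R_E = 105132/414.1 = 253.9 kN.
Moment equilibrium about D: M_D = Σ(load moments about D) − R_E·L = 3460 − 253.9×10.75 = 730.3 kN·m.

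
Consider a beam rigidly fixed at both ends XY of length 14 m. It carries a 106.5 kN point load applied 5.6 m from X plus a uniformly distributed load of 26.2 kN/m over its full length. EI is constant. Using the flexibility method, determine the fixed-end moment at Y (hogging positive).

Release both end moments; the primary structure is a simply-supported span XY with redundants M_X and M_Y.
End rotations of the released simple span under the applied load (×1/EI):
  at X: point load 106.5 at a = 5.6: Pab(L + b)/(6LEI) = 1336/EI
  at Y: point load 106.5 at a = 5.6: Pab(L + a)/(6LEI) = 1169/EI
  at X: UDL 26.2: wL³/(24EI) = 2996/EI
  at Y: UDL 26.2: wL³/(24EI) = 2996/EI
  θ_X0 = 4331/EI,  θ_Y0 = 4164/EI
Flexibility coefficients: a unit moment at one end gives L/(3EI) there and L/(6EI) at the far end, so f₁₁ = f₂₂ = 4.667/EI and f₁₂ = f₂₁ = 2.333/EI.
Compatibility — zero rotation at each built-in end:
  4.667 M_X + 2.333 M_Y = 4331
  2.333 M_X + 4.667 M_Y = 4164
Solving the pair gives M_X = 642.6 kN·m and M_Y = 571.1 kN·m (hogging).

M_Y = 571.1 kN·m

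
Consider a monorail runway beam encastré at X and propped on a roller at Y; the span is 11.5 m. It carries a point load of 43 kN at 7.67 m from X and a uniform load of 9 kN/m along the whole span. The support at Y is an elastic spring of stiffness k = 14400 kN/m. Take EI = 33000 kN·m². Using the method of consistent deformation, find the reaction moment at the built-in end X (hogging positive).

Choose R_Y as the redundant. The primary structure is the cantilever fixed at X.
Downward deflection at the released point Y due to the loads:
  point load 43 at a = 7.67: Pa²(3L − a)/(6EI) = 11312/EI
  UDL 9: wL⁴/(8EI) = 19676/EI
  δ_0 = 30988/EI
Flexibility coefficient — unit upward force at Y: δ_{YY} = L³/(3EI) = 507/EI.
With EI = 33000 kN·m²: δ_0 = 0.93903 m and δ_{YY} = 0.015362 m/kN.
Compatibility — the spring shortens by R_Y/k under the reaction it provides: δ_0 − R_Y·δ_{YY} = R_Y/k. With 1/k = 0.000069 m/kN, R_Y = δ_0 / (δ_{YY} + 1/k) = 0.93903 / (0.015362 + 0.000069) = 60.85 kN.
Moment equilibrium about X: M_X = Σ(load moments about X) − R_Y·L = 924.9 − 60.85×11.5 = 225.2 kN·m.

M_X = 225.2 kN·m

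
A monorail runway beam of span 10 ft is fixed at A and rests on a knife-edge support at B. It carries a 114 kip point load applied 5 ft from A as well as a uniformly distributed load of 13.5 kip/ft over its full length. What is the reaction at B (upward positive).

Choose R_B as the redundant. The primary structure is the cantilever fixed at A.
Primary-structure tip deflection at B by superposition:
  point load 114 at a = 5: Pa²(3L − a)/(6EI) = 11875/EI
  UDL 13.5: wL⁴/(8EI) = 16875/EI
  δ_0 = 28750/EI
Tip deflection under a unit load at B: L³/(3EI) = 333.3/EI.
The prop prevents deflection at B: R_B = δ_0/δ_{BB} = 28750/333.3 = 86.25 kip.

R_B = 86.25 kip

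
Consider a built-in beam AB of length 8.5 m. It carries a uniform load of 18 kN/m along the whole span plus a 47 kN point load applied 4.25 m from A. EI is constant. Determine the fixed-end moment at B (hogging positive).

Release both end moments; the primary structure is a simply-supported span AB with redundants M_A and M_B.
On the primary (simply-supported) span, the end slopes from the loading are:
  at A: UDL 18: wL³/(24EI) = 460.6/EI
  at B: UDL 18: wL³/(24EI) = 460.6/EI
  at A: point load 47 at a = 4.25: Pab(L + b)/(6LEI) = 212.2/EI
  at B: point load 47 at a = 4.25: Pab(L + a)/(6LEI) = 212.2/EI
  θ_A0 = 672.8/EI,  θ_B0 = 672.8/EI
Flexibility coefficients: a unit moment at one end gives L/(3EI) there and L/(6EI) at the far end, so f₁₁ = f₂₂ = 2.833/EI and f₁₂ = f₂₁ = 1.417/EI.
Compatibility — zero rotation at each built-in end:
  2.833 M_A + 1.417 M_B = 672.8
  1.417 M_A + 2.833 M_B = 672.8
Solving the pair gives M_A = 158.3 kN·m and M_B = 158.3 kN·m (hogging).

M_B = 158.3 kN·m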